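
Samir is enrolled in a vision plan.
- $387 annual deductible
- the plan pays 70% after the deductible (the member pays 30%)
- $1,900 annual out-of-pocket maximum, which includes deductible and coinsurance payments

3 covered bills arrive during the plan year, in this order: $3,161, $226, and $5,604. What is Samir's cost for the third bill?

#1 ($3,161): $387 to deductible, leaving $2,774; coinsurance $2,774 × 30% = $832.20. Cost to member: $1,219.20. OOP to date $1,219.20.
#2 ($226): 30% coinsurance on $226 = $67.80. Member owes $67.80 (running OOP $1,287).
#3 ($5,604): 30% coinsurance on $5,604 = $1,681.20. Adding that to $1,287 gives $2,968.20, past the $1,900 cap; member pays only $1,900 − $1,287 = $613.

$613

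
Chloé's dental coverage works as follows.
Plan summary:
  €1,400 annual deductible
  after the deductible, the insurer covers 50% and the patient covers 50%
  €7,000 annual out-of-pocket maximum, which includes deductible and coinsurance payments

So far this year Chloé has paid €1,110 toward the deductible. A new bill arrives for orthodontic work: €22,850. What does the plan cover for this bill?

Remaining deductible: €1,400 − €1,110 = €290.
The remaining €22,560 (= €22,850 − €290) moves to coinsurance.
Patient's 50% share of €22,560 is €11,280.
So the patient owes €290 + €11,280 = €11,570 before any cap.
That would bring total out-of-pocket to €12,680, past the €7,000 cap. The patient is capped at €7,000 − €1,110 = €5,890 on this claim.
The insurer covers the remainder: €22,850 − €5,890 = €16,960.

€16,960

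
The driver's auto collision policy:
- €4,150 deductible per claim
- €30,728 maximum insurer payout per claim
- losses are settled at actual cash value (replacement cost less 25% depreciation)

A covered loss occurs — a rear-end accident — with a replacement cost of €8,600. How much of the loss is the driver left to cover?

At 25% depreciation, ACV = €8,600 − €2,150 = €6,450.
After the deductible, €6,450 − €4,150 = €2,300 remains.
€2,300 is within the €30,728 limit, so the insurer pays €2,300.
Out of pocket: €8,600 − €2,300 = €6,300.

€6,300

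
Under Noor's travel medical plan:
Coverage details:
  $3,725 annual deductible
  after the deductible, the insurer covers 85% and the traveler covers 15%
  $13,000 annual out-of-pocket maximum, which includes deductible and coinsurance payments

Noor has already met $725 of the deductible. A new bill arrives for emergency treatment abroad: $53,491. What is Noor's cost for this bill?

$10,573.65

Remaining deductible: $3,725 − $725 = $3,000.
That leaves $53,491 − $3,000 = $50,491 for coinsurance.
Traveler's 15% share of $50,491 is $7,573.65.
So the traveler owes $3,000 + $7,573.65 = $10,573.65 before any cap.
Cumulative spending $725 + $10,573.65 = $11,298.65 stays under the $13,000 maximum.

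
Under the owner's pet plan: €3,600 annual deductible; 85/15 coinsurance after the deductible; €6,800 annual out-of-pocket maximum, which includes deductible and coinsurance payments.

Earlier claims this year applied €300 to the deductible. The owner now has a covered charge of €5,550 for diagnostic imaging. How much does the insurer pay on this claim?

Remaining deductible: €3,600 − €300 = €3,300.
The remaining €2,250 (= €5,550 − €3,300) moves to coinsurance.
15% of €2,250 = €337.50 falls to the owner.
That puts the owner's cost at €3,300 + €337.50 = €3,637.50 before any cap.
Year-to-date out-of-pocket becomes €300 + €3,637.50 = €3,937.50, still under the €6,800 maximum, so no cap applies.
The insurer covers the remainder: €5,550 − €3,637.50 = €1,912.50.

€1,912.50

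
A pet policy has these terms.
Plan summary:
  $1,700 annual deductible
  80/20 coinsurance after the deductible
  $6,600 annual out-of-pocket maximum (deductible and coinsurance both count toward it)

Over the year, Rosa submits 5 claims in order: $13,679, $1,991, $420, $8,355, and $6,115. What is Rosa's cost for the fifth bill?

$351

Claim 1 — $13,679: $1,700 to deductible, leaving $11,979; coinsurance $11,979 × 20% = $2,395.80. Cost to owner: $4,095.80. OOP to date $4,095.80.
Claim 2 — $1,991: 20% coinsurance on $1,991 = $398.20. Owner owes $398.20 (running OOP $4,494).
Claim 3 — $420: 20% coinsurance on $420 = $84. Cost to owner: $84. OOP to date $4,578.
Claim 4 — $8,355: 20% coinsurance on $8,355 = $1,671. Cost to owner: $1,671. OOP to date $6,249.
Claim 5 — $6,115: deductible already satisfied, so owner's share is 20% × $6,115 = $1,223. Adding that to $6,249 gives $7,472, past the $6,600 cap; owner pays only $6,600 − $6,249 = $351.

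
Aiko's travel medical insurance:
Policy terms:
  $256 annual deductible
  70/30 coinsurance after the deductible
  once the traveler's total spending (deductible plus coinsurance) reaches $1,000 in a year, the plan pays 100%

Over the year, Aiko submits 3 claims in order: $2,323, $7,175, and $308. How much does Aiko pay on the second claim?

$123.90

#1 ($2,323): deductible takes $256, $2,067 remains; coinsurance $2,067 × 30% = $620.10. Traveler owes $876.10 (running OOP $876.10).
#2 ($7,175): deductible already satisfied, so traveler's share is 30% × $7,175 = $2,152.50. Adding that to $876.10 gives $3,028.60, past the $1,000 cap; traveler pays only $1,000 − $876.10 = $123.90.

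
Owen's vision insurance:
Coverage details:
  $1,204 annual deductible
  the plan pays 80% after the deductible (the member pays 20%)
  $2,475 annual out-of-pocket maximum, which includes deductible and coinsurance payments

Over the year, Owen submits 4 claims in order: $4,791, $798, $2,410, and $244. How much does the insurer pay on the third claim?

$2,016

Claim 1 — $4,791: $1,204 to deductible, leaving $3,587; 20% of $3,587 = $717.40. Member owes $1,921.40 (running OOP $1,921.40). Plan pays $4,791 − $1,921.40 = $2,869.60.
Claim 2 — $798: deductible met; 20% of $798 = $159.60. Member pays $159.60; OOP now $2,081. Insurer: $798 − $159.60 = $638.40.
Claim 3 — $2,410: 20% coinsurance on $2,410 = $482. That would push OOP to $2,563, over the $2,475 cap, so member pays $2,475 − $2,081 = $394. Plan pays $2,410 − $394 = $2,016.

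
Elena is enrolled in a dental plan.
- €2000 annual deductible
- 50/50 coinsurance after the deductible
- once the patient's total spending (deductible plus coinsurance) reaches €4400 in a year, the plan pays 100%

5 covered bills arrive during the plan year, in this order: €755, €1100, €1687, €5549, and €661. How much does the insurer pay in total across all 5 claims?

€5352

#1 (€755): all of it applies to the deductible. Patient owes €755 (running OOP €755). Plan pays €755 − €755 = €0.
#2 (€1100): fully absorbed by the deductible. Patient owes €1100 (running OOP €1855). Insurer: €1100 − €1100 = €0.
#3 (€1687): €145 to deductible, leaving €1542; coinsurance €1542 × 50% = €771. Patient owes €916 (running OOP €2771). Insurer: €1687 − €916 = €771.
#4 (€5549): 50% coinsurance on €5549 = €2774.50. OOP would hit €5545.50 > €4400, so the cap limits the patient to €4400 − €2771 = €1629. Plan pays €5549 − €1629 = €3920.
#5 (€661): deductible met; 50% of €661 = €330.50. That would push OOP to €4730.50, over the €4400 cap, so patient pays €4400 − €4400 = €0. Plan pays €661 − €0 = €661.
Insurer total = bills − patient's total = €9752 − €4400 = €5352.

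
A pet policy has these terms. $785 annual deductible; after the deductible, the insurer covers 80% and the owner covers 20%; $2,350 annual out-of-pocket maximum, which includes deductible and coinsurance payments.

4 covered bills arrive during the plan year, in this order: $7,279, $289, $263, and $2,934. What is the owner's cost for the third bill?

$52.60

#1 ($7,279): deductible takes $785, $6,494 remains; 20% of $6,494 = $1,298.80. Owner pays $2,083.80; OOP now $2,083.80.
#2 ($289): 20% coinsurance on $289 = $57.80. Owner pays $57.80; OOP now $2,141.60.
#3 ($263): 20% coinsurance on $263 = $52.60. Owner pays $52.60; OOP now $2,194.20.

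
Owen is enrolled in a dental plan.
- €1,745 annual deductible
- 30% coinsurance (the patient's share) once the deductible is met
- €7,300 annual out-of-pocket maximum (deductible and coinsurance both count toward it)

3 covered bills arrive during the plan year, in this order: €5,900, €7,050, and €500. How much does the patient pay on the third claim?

Bill 1, €5,900: deductible takes €1,745, €4,155 remains; 30% of €4,155 = €1,246.50. Patient owes €2,991.50 (running OOP €2,991.50).
Bill 2, €7,050: 30% coinsurance on €7,050 = €2,115. Patient owes €2,115 (running OOP €5,106.50).
Bill 3, €500: deductible already satisfied, so patient's share is 30% × €500 = €150. Cost to patient: €150. OOP to date €5,256.50.

€150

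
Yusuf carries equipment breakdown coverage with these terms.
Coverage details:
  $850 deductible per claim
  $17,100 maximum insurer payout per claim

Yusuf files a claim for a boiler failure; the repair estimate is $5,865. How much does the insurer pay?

Less the $850 deductible: $5,865 − $850 = $5,015.
That's under the $17,100 cap, so the insurer reimburses the full $5,015.

$5,015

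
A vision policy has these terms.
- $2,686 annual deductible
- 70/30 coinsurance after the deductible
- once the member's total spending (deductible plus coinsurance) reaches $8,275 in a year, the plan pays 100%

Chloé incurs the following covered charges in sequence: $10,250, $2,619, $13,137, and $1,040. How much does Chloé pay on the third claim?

$2,534.10

Bill 1, $10,250: $2,686 finishes the deductible; $7,564 goes to coinsurance; coinsurance $7,564 × 30% = $2,269.20. Cost to member: $4,955.20. OOP to date $4,955.20.
Bill 2, $2,619: deductible already satisfied, so member's share is 30% × $2,619 = $785.70. Cost to member: $785.70. OOP to date $5,740.90.
Bill 3, $13,137: 30% coinsurance on $13,137 = $3,941.10. Adding that to $5,740.90 gives $9,682, past the $8,275 cap; member pays only $8,275 − $5,740.90 = $2,534.10.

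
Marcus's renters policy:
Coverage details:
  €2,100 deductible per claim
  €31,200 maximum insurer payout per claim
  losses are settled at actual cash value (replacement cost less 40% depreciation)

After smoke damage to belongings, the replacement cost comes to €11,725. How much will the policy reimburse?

Actual cash value after 40% depreciation: €11,725 × 60% = €7,035.
Subtract the deductible: €7,035 − €2,100 = €4,935.
€4,935 ≤ €31,200, so the limit doesn't bind; insurer pays €4,935.

€4,935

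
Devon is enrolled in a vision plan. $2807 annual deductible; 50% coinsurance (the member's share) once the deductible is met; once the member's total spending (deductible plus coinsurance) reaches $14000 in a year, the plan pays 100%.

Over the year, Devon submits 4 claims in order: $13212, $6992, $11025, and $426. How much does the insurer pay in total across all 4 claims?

$17655

Claim 1 — $13212: deductible takes $2807, $10405 remains; coinsurance $10405 × 50% = $5202.50. Member owes $8009.50 (running OOP $8009.50). Insurer: $13212 − $8009.50 = $5202.50.
Claim 2 — $6992: deductible already satisfied, so member's share is 50% × $6992 = $3496. Member owes $3496 (running OOP $11505.50). Plan pays $6992 − $3496 = $3496.
Claim 3 — $11025: deductible already satisfied, so member's share is 50% × $11025 = $5512.50. That would push OOP to $17018, over the $14000 cap, so member pays $14000 − $11505.50 = $2494.50. Insurer: $11025 − $2494.50 = $8530.50.
Claim 4 — $426: deductible met; 50% of $426 = $213. Adding that to $14000 gives $14213, past the $14000 cap; member pays only $14000 − $14000 = $0. Insurer: $426 − $0 = $426.
Insurer total: $5202.50 + $3496 + $8530.50 + $426 = $17655.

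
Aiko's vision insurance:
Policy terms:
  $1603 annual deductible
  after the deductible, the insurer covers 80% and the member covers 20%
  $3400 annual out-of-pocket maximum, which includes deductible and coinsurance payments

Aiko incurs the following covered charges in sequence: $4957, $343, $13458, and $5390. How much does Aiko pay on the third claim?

Bill 1, $4957: deductible takes $1603, $3354 remains; coinsurance $3354 × 20% = $670.80. Member owes $2273.80 (running OOP $2273.80).
Bill 2, $343: 20% coinsurance on $343 = $68.60. Member owes $68.60 (running OOP $2342.40).
Bill 3, $13458: deductible met; 20% of $13458 = $2691.60. Adding that to $2342.40 gives $5034, past the $3400 cap; member pays only $3400 − $2342.40 = $1057.60.

$1057.60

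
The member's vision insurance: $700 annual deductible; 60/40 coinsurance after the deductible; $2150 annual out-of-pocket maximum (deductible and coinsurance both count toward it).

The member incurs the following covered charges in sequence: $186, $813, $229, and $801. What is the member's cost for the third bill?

#1 ($186): all of it applies to the deductible. Member pays $186; OOP now $186.
#2 ($813): $514 finishes the deductible; $299 goes to coinsurance; 40% of $299 = $119.60. Member owes $633.60 (running OOP $819.60).
#3 ($229): deductible already satisfied, so member's share is 40% × $229 = $91.60. Member pays $91.60; OOP now $911.20.

$91.60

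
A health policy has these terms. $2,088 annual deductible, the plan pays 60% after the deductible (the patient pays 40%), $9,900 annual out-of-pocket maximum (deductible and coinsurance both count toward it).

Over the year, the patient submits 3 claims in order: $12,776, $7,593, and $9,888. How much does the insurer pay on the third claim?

Claim 1 — $12,776: deductible takes $2,088, $10,688 remains; patient's 40% is $4,275.20. Cost to patient: $6,363.20. OOP to date $6,363.20. Insurer: $12,776 − $6,363.20 = $6,412.80.
Claim 2 — $7,593: 40% coinsurance on $7,593 = $3,037.20. Cost to patient: $3,037.20. OOP to date $9,400.40. Insurer: $7,593 − $3,037.20 = $4,555.80.
Claim 3 — $9,888: deductible met; 40% of $9,888 = $3,955.20. OOP would hit $13,355.60 > $9,900, so the cap limits the patient to $9,900 − $9,400.40 = $499.60. Plan pays $9,888 − $499.60 = $9,388.40.

$9,388.40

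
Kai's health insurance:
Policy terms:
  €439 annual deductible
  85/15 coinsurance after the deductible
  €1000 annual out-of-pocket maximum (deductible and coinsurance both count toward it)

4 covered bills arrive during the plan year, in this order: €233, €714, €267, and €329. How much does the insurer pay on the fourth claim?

#1 (€233): all of it applies to the deductible. Patient owes €233 (running OOP €233). Insurer: €233 − €233 = €0.
#2 (€714): deductible takes €206, €508 remains; patient's 15% is €76.20. Cost to patient: €282.20. OOP to date €515.20. Insurer: €714 − €282.20 = €431.80.
#3 (€267): deductible met; 15% of €267 = €40.05. Patient pays €40.05; OOP now €555.25. Insurer: €267 − €40.05 = €226.95.
#4 (€329): deductible already satisfied, so patient's share is 15% × €329 = €49.35. Cost to patient: €49.35. OOP to date €604.60. Plan pays €329 − €49.35 = €279.65.

€279.65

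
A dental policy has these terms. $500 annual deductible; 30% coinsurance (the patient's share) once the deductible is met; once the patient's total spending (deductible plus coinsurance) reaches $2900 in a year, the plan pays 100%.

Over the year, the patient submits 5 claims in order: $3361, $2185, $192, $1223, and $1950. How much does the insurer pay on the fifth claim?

Claim 1 — $3361: $500 to deductible, leaving $2861; patient's 30% is $858.30. Patient owes $1358.30 (running OOP $1358.30). Insurer: $3361 − $1358.30 = $2002.70.
Claim 2 — $2185: deductible already satisfied, so patient's share is 30% × $2185 = $655.50. Patient pays $655.50; OOP now $2013.80. Insurer: $2185 − $655.50 = $1529.50.
Claim 3 — $192: deductible already satisfied, so patient's share is 30% × $192 = $57.60. Cost to patient: $57.60. OOP to date $2071.40. Insurer: $192 − $57.60 = $134.40.
Claim 4 — $1223: 30% coinsurance on $1223 = $366.90. Patient pays $366.90; OOP now $2438.30. Insurer: $1223 − $366.90 = $856.10.
Claim 5 — $1950: 30% coinsurance on $1950 = $585. OOP would hit $3023.30 > $2900, so the cap limits the patient to $2900 − $2438.30 = $461.70. Insurer: $1950 − $461.70 = $1488.30.

$1488.30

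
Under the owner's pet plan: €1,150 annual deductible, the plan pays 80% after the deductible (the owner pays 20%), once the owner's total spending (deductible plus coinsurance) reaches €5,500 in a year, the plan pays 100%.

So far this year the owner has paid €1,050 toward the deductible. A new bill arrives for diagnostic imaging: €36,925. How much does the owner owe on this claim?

Deductible still to meet: €1,150 − €1,050 = €100.
The remaining €36,825 (= €36,925 − €100) moves to coinsurance.
Owner's 20% share of €36,825 is €7,365.
So the owner owes €100 + €7,365 = €7,465 before any cap.
Year-to-date out-of-pocket would reach €1,050 + €7,465 = €8,515, above the €5,500 maximum, so the owner pays only €5,500 − €1,050 = €4,450.

€4,450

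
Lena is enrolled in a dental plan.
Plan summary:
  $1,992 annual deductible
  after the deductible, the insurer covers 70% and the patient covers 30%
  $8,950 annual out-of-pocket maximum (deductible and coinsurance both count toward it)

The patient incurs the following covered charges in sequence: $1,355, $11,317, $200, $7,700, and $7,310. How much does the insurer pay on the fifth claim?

$5,926

Claim 1 ($1,355): entire amount goes to the deductible. Cost to patient: $1,355. OOP to date $1,355. Plan pays $1,355 − $1,355 = $0.
Claim 2 ($11,317): $637 to deductible, leaving $10,680; 30% of $10,680 = $3,204. Cost to patient: $3,841. OOP to date $5,196. Plan pays $11,317 − $3,841 = $7,476.
Claim 3 ($200): deductible met; 30% of $200 = $60. Cost to patient: $60. OOP to date $5,256. Plan pays $200 − $60 = $140.
Claim 4 ($7,700): deductible met; 30% of $7,700 = $2,310. Cost to patient: $2,310. OOP to date $7,566. Plan pays $7,700 − $2,310 = $5,390.
Claim 5 ($7,310): deductible met; 30% of $7,310 = $2,193. Adding that to $7,566 gives $9,759, past the $8,950 cap; patient pays only $8,950 − $7,566 = $1,384. Plan pays $7,310 − $1,384 = $5,926.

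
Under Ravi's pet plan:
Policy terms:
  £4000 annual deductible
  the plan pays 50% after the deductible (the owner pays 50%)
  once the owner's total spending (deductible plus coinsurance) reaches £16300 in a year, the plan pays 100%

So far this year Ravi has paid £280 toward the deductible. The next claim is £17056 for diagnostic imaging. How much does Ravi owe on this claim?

£10388

£280 of the £4000 deductible is already met, leaving £3720.
After the £3720 deductible portion, £17056 − £3720 = £13336 is subject to coinsurance.
Coinsurance: £13336 × 50% = £6668.
That puts the owner's cost at £3720 + £6668 = £10388 before any cap.
Cumulative spending £280 + £10388 = £10668 stays under the £16300 maximum.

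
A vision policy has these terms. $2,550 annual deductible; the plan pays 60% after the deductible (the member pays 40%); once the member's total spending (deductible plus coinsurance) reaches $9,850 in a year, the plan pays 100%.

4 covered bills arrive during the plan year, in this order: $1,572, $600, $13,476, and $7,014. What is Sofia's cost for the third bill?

$5,617.20

Bill 1, $1,572: fully absorbed by the deductible. Cost to member: $1,572. OOP to date $1,572.
Bill 2, $600: fully absorbed by the deductible. Member pays $600; OOP now $2,172.
Bill 3, $13,476: $378 to deductible, leaving $13,098; member's 40% is $5,239.20. Member pays $5,617.20; OOP now $7,789.20.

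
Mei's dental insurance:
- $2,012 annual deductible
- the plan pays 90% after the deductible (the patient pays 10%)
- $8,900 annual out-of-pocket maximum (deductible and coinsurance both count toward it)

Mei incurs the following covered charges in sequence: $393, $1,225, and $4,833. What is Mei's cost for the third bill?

$837.90

#1 ($393): all of it applies to the deductible. Cost to patient: $393. OOP to date $393.
#2 ($1,225): fully absorbed by the deductible. Cost to patient: $1,225. OOP to date $1,618.
#3 ($4,833): deductible takes $394, $4,439 remains; patient's 10% is $443.90. Cost to patient: $837.90. OOP to date $2,455.90.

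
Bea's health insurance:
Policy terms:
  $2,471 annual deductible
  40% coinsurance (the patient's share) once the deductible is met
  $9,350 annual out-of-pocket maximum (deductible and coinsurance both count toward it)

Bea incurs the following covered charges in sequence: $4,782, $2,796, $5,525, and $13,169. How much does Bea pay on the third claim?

Claim 1 ($4,782): deductible takes $2,471, $2,311 remains; coinsurance $2,311 × 40% = $924.40. Patient pays $3,395.40; OOP now $3,395.40.
Claim 2 ($2,796): 40% coinsurance on $2,796 = $1,118.40. Patient pays $1,118.40; OOP now $4,513.80.
Claim 3 ($5,525): deductible met; 40% of $5,525 = $2,210. Patient owes $2,210 (running OOP $6,723.80).

$2,210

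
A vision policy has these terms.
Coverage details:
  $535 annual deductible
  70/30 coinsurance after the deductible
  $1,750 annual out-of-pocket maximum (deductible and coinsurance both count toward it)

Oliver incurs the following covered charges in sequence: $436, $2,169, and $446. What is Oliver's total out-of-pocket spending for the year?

$1,289.80

#1 ($436): entire amount goes to the deductible. Member owes $436 (running OOP $436).
#2 ($2,169): deductible takes $99, $2,070 remains; coinsurance $2,070 × 30% = $621. Member owes $720 (running OOP $1,156).
#3 ($446): deductible met; 30% of $446 = $133.80. Member owes $133.80 (running OOP $1,289.80).
Total paid by the member: $436 + $720 + $133.80 = $1,289.80.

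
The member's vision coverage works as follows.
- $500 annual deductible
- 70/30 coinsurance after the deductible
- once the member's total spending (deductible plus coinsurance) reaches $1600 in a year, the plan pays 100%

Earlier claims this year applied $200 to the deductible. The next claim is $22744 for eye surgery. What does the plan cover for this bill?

Remaining deductible: $500 − $200 = $300.
After the $300 deductible portion, $22744 − $300 = $22444 is subject to coinsurance.
30% of $22444 = $6733.20 falls to the member.
That puts the member's cost at $300 + $6733.20 = $7033.20 before any cap.
Year-to-date out-of-pocket would reach $200 + $7033.20 = $7233.20, above the $1600 maximum, so the member pays only $1600 − $200 = $1400.
The insurer covers the remainder: $22744 − $1400 = $21344.

$21344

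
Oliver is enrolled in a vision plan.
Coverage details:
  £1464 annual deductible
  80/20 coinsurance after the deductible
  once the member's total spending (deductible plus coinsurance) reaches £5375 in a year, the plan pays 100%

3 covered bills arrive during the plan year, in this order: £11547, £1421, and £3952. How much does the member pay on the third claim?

£790.40

#1 (£11547): £1464 finishes the deductible; £10083 goes to coinsurance; coinsurance £10083 × 20% = £2016.60. Cost to member: £3480.60. OOP to date £3480.60.
#2 (£1421): deductible met; 20% of £1421 = £284.20. Member owes £284.20 (running OOP £3764.80).
#3 (£3952): deductible met; 20% of £3952 = £790.40. Cost to member: £790.40. OOP to date £4555.20.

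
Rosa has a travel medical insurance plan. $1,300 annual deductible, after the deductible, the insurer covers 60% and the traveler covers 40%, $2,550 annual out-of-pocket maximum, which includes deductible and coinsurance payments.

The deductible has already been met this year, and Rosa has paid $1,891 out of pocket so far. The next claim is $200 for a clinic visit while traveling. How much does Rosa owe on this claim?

The deductible is already satisfied, so the full bill goes to coinsurance.
Traveler's 40% share of $200 is $80.
Cumulative spending $1,891 + $80 = $1,971 stays under the $2,550 maximum.

$80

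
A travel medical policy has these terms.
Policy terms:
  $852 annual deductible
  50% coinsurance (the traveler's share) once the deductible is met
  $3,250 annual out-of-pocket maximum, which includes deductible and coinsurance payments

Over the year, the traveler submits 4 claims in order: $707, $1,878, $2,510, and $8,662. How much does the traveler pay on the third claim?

#1 ($707): all of it applies to the deductible. Traveler owes $707 (running OOP $707).
#2 ($1,878): $145 to deductible, leaving $1,733; 50% of $1,733 = $866.50. Traveler owes $1,011.50 (running OOP $1,718.50).
#3 ($2,510): deductible met; 50% of $2,510 = $1,255. Traveler pays $1,255; OOP now $2,973.50.

$1,255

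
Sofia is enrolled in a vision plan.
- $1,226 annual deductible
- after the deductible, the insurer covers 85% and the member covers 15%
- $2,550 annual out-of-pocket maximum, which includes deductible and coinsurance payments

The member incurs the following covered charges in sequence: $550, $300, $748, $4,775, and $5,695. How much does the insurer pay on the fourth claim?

$4,058.75

#1 ($550): all of it applies to the deductible. Member owes $550 (running OOP $550). Plan pays $550 − $550 = $0.
#2 ($300): all of it applies to the deductible. Member owes $300 (running OOP $850). Plan pays $300 − $300 = $0.
#3 ($748): $376 finishes the deductible; $372 goes to coinsurance; member's 15% is $55.80. Cost to member: $431.80. OOP to date $1,281.80. Insurer: $748 − $431.80 = $316.20.
#4 ($4,775): deductible met; 15% of $4,775 = $716.25. Cost to member: $716.25. OOP to date $1,998.05. Plan pays $4,775 − $716.25 = $4,058.75.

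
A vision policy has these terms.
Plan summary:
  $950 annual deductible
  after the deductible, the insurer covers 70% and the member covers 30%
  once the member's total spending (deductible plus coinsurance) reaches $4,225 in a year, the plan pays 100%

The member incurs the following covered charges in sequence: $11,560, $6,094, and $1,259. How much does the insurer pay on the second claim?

Bill 1, $11,560: $950 finishes the deductible; $10,610 goes to coinsurance; coinsurance $10,610 × 30% = $3,183. Member owes $4,133 (running OOP $4,133). Plan pays $11,560 − $4,133 = $7,427.
Bill 2, $6,094: deductible already satisfied, so member's share is 30% × $6,094 = $1,828.20. Adding that to $4,133 gives $5,961.20, past the $4,225 cap; member pays only $4,225 − $4,133 = $92. Plan pays $6,094 − $92 = $6,002.

$6,002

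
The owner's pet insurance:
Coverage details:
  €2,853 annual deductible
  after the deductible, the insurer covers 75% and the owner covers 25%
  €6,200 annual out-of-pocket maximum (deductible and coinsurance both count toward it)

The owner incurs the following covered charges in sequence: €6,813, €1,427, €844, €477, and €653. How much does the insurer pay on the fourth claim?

€357.75

Claim 1 (€6,813): €2,853 to deductible, leaving €3,960; owner's 25% is €990. Owner pays €3,843; OOP now €3,843. Plan pays €6,813 − €3,843 = €2,970.
Claim 2 (€1,427): deductible met; 25% of €1,427 = €356.75. Owner owes €356.75 (running OOP €4,199.75). Plan pays €1,427 − €356.75 = €1,070.25.
Claim 3 (€844): deductible met; 25% of €844 = €211. Owner pays €211; OOP now €4,410.75. Insurer: €844 − €211 = €633.
Claim 4 (€477): deductible already satisfied, so owner's share is 25% × €477 = €119.25. Cost to owner: €119.25. OOP to date €4,530. Plan pays €477 − €119.25 = €357.75.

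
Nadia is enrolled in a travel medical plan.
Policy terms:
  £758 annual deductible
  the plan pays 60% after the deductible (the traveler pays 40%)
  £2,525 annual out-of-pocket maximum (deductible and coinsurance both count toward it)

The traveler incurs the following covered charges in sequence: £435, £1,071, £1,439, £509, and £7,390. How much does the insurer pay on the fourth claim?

£305.40

Claim 1 — £435: entire amount goes to the deductible. Cost to traveler: £435. OOP to date £435. Insurer: £435 − £435 = £0.
Claim 2 — £1,071: £323 finishes the deductible; £748 goes to coinsurance; 40% of £748 = £299.20. Traveler pays £622.20; OOP now £1,057.20. Insurer: £1,071 − £622.20 = £448.80.
Claim 3 — £1,439: deductible already satisfied, so traveler's share is 40% × £1,439 = £575.60. Cost to traveler: £575.60. OOP to date £1,632.80. Insurer: £1,439 − £575.60 = £863.40.
Claim 4 — £509: deductible met; 40% of £509 = £203.60. Traveler pays £203.60; OOP now £1,836.40. Plan pays £509 − £203.60 = £305.40.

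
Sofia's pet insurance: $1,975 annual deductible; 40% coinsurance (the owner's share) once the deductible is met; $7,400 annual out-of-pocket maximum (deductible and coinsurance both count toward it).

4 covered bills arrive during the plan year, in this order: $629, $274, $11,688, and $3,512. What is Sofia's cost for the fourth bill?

$1,178.60

Bill 1, $629: all of it applies to the deductible. Owner pays $629; OOP now $629.
Bill 2, $274: all of it applies to the deductible. Cost to owner: $274. OOP to date $903.
Bill 3, $11,688: deductible takes $1,072, $10,616 remains; owner's 40% is $4,246.40. Owner pays $5,318.40; OOP now $6,221.40.
Bill 4, $3,512: deductible already satisfied, so owner's share is 40% × $3,512 = $1,404.80. OOP would hit $7,626.20 > $7,400, so the cap limits the owner to $7,400 − $6,221.40 = $1,178.60.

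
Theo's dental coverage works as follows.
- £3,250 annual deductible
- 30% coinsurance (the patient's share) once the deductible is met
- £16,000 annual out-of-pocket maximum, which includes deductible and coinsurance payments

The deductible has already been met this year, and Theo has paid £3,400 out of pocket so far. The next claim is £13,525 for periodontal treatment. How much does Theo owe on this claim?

£4,057.50

The deductible is already satisfied, so the full bill goes to coinsurance.
Coinsurance: £13,525 × 30% = £4,057.50.
Total out-of-pocket so far would be £3,400 + £4,057.50 = £7,457.50, below the £16,000 cap — no reduction.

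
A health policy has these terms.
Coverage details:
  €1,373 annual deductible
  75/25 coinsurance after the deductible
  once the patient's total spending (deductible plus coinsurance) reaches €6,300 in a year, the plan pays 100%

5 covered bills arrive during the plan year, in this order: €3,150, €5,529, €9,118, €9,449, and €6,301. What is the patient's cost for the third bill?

#1 (€3,150): deductible takes €1,373, €1,777 remains; 25% of €1,777 = €444.25. Cost to patient: €1,817.25. OOP to date €1,817.25.
#2 (€5,529): 25% coinsurance on €5,529 = €1,382.25. Cost to patient: €1,382.25. OOP to date €3,199.50.
#3 (€9,118): 25% coinsurance on €9,118 = €2,279.50. Patient pays €2,279.50; OOP now €5,479.

€2,279.50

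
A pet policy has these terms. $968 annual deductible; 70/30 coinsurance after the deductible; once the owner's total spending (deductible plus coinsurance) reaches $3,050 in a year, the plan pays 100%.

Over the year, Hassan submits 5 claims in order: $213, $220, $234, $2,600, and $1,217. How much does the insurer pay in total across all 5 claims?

$2,461.20

Claim 1 — $213: all of it applies to the deductible. Owner owes $213 (running OOP $213). Insurer: $213 − $213 = $0.
Claim 2 — $220: fully absorbed by the deductible. Cost to owner: $220. OOP to date $433. Insurer: $220 − $220 = $0.
Claim 3 — $234: entire amount goes to the deductible. Owner owes $234 (running OOP $667). Insurer: $234 − $234 = $0.
Claim 4 — $2,600: deductible takes $301, $2,299 remains; coinsurance $2,299 × 30% = $689.70. Owner pays $990.70; OOP now $1,657.70. Plan pays $2,600 − $990.70 = $1,609.30.
Claim 5 — $1,217: deductible already satisfied, so owner's share is 30% × $1,217 = $365.10. Cost to owner: $365.10. OOP to date $2,022.80. Plan pays $1,217 − $365.10 = $851.90.
Insurer total: $0 + $0 + $0 + $1,609.30 + $851.90 = $2,461.20.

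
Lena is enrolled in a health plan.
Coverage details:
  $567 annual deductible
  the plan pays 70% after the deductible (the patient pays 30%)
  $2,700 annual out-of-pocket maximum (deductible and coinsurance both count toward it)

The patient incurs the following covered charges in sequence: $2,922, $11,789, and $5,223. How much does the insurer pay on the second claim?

#1 ($2,922): deductible takes $567, $2,355 remains; 30% of $2,355 = $706.50. Patient pays $1,273.50; OOP now $1,273.50. Plan pays $2,922 − $1,273.50 = $1,648.50.
#2 ($11,789): 30% coinsurance on $11,789 = $3,536.70. Adding that to $1,273.50 gives $4,810.20, past the $2,700 cap; patient pays only $2,700 − $1,273.50 = $1,426.50. Insurer: $11,789 − $1,426.50 = $10,362.50.

$10,362.50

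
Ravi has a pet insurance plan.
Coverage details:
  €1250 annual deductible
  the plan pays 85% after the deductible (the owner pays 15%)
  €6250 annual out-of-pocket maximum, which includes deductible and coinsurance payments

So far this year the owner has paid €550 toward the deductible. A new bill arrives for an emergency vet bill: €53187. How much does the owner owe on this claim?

€550 of the €1250 deductible is already met, leaving €700.
The remaining €52487 (= €53187 − €700) moves to coinsurance.
Coinsurance: €52487 × 15% = €7873.05.
That puts the owner's cost at €700 + €7873.05 = €8573.05 before any cap.
That would bring total out-of-pocket to €9123.05, past the €6250 cap. The owner is capped at €6250 − €550 = €5700 on this claim.

€5700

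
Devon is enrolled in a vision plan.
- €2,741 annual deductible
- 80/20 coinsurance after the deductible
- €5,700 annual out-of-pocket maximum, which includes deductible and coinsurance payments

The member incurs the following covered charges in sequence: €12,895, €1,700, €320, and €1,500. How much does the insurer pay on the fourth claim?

#1 (€12,895): €2,741 finishes the deductible; €10,154 goes to coinsurance; coinsurance €10,154 × 20% = €2,030.80. Cost to member: €4,771.80. OOP to date €4,771.80. Insurer: €12,895 − €4,771.80 = €8,123.20.
#2 (€1,700): deductible already satisfied, so member's share is 20% × €1,700 = €340. Cost to member: €340. OOP to date €5,111.80. Plan pays €1,700 − €340 = €1,360.
#3 (€320): deductible already satisfied, so member's share is 20% × €320 = €64. Cost to member: €64. OOP to date €5,175.80. Insurer: €320 − €64 = €256.
#4 (€1,500): deductible met; 20% of €1,500 = €300. Cost to member: €300. OOP to date €5,475.80. Insurer: €1,500 − €300 = €1,200.

€1,200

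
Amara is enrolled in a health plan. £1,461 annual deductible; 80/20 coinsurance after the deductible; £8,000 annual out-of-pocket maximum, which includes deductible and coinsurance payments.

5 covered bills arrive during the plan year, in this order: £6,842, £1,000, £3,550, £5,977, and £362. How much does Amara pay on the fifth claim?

#1 (£6,842): £1,461 to deductible, leaving £5,381; 20% of £5,381 = £1,076.20. Cost to patient: £2,537.20. OOP to date £2,537.20.
#2 (£1,000): deductible already satisfied, so patient's share is 20% × £1,000 = £200. Patient owes £200 (running OOP £2,737.20).
#3 (£3,550): deductible already satisfied, so patient's share is 20% × £3,550 = £710. Patient pays £710; OOP now £3,447.20.
#4 (£5,977): deductible already satisfied, so patient's share is 20% × £5,977 = £1,195.40. Patient pays £1,195.40; OOP now £4,642.60.
#5 (£362): deductible met; 20% of £362 = £72.40. Cost to patient: £72.40. OOP to date £4,715.

£72.40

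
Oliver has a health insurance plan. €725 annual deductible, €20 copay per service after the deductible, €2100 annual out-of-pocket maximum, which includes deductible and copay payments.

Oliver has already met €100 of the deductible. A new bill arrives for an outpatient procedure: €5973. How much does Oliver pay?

€645

Deductible still to meet: €725 − €100 = €625.
After the €625 deductible portion, €5973 − €625 = €5348 is subject to the copay.
Copay on this service: €20.
So the patient owes €625 + €20 = €645 before any cap.
Cumulative spending €100 + €645 = €745 stays under the €2100 maximum.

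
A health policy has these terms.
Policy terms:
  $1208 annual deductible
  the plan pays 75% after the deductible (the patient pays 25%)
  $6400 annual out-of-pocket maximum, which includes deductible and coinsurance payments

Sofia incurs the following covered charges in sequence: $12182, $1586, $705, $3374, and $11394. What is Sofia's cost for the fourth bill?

$843.50

#1 ($12182): deductible takes $1208, $10974 remains; patient's 25% is $2743.50. Patient pays $3951.50; OOP now $3951.50.
#2 ($1586): deductible already satisfied, so patient's share is 25% × $1586 = $396.50. Patient owes $396.50 (running OOP $4348).
#3 ($705): deductible already satisfied, so patient's share is 25% × $705 = $176.25. Cost to patient: $176.25. OOP to date $4524.25.
#4 ($3374): deductible already satisfied, so patient's share is 25% × $3374 = $843.50. Patient pays $843.50; OOP now $5367.75.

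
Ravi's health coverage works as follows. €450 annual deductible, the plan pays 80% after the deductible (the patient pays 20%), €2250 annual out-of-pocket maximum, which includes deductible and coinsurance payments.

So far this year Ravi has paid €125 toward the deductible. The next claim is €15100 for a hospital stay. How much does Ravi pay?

€125 of the €450 deductible is already met, leaving €325.
The remaining €14775 (= €15100 − €325) moves to coinsurance.
20% of €14775 = €2955 falls to the patient.
That puts the patient's cost at €325 + €2955 = €3280 before any cap.
Year-to-date out-of-pocket would reach €125 + €3280 = €3405, above the €2250 maximum, so the patient pays only €2250 − €125 = €2125.

€2125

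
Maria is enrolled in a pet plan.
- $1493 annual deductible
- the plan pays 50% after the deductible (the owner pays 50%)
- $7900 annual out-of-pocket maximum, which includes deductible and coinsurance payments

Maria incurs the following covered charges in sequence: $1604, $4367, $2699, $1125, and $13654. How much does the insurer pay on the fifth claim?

Bill 1, $1604: deductible takes $1493, $111 remains; owner's 50% is $55.50. Owner pays $1548.50; OOP now $1548.50. Plan pays $1604 − $1548.50 = $55.50.
Bill 2, $4367: deductible met; 50% of $4367 = $2183.50. Cost to owner: $2183.50. OOP to date $3732. Plan pays $4367 − $2183.50 = $2183.50.
Bill 3, $2699: deductible met; 50% of $2699 = $1349.50. Owner owes $1349.50 (running OOP $5081.50). Plan pays $2699 − $1349.50 = $1349.50.
Bill 4, $1125: deductible met; 50% of $1125 = $562.50. Owner pays $562.50; OOP now $5644. Insurer: $1125 − $562.50 = $562.50.
Bill 5, $13654: 50% coinsurance on $13654 = $6827. That would push OOP to $12471, over the $7900 cap, so owner pays $7900 − $5644 = $2256. Insurer: $13654 − $2256 = $11398.

$11398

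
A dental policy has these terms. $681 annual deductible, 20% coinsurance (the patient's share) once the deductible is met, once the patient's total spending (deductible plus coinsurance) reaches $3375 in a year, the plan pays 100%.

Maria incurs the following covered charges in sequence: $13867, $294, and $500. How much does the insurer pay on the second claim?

$237.20

Claim 1 ($13867): deductible takes $681, $13186 remains; coinsurance $13186 × 20% = $2637.20. Cost to patient: $3318.20. OOP to date $3318.20. Plan pays $13867 − $3318.20 = $10548.80.
Claim 2 ($294): 20% coinsurance on $294 = $58.80. That would push OOP to $3377, over the $3375 cap, so patient pays $3375 − $3318.20 = $56.80. Plan pays $294 − $56.80 = $237.20.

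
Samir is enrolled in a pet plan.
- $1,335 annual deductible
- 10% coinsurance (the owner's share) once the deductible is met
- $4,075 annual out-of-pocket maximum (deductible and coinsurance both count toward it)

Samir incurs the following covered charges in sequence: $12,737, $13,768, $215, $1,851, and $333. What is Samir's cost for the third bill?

Claim 1 — $12,737: $1,335 to deductible, leaving $11,402; owner's 10% is $1,140.20. Owner pays $2,475.20; OOP now $2,475.20.
Claim 2 — $13,768: 10% coinsurance on $13,768 = $1,376.80. Owner owes $1,376.80 (running OOP $3,852).
Claim 3 — $215: deductible already satisfied, so owner's share is 10% × $215 = $21.50. Owner pays $21.50; OOP now $3,873.50.

$21.50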